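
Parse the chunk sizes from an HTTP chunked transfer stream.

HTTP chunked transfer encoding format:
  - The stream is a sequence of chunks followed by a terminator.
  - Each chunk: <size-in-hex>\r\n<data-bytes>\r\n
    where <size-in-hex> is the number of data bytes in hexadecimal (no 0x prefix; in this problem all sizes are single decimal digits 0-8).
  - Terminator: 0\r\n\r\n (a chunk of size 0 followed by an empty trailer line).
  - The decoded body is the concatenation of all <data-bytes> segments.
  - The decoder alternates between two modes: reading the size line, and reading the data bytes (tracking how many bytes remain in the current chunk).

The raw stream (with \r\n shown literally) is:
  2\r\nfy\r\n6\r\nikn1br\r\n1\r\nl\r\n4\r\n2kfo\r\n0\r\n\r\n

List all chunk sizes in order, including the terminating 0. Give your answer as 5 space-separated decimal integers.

Chunk 1: stream[0..1]='2' size=0x2=2, data at stream[3..5]='fy' -> body[0..2], body so far='fy'
Chunk 2: stream[7..8]='6' size=0x6=6, data at stream[10..16]='ikn1br' -> body[2..8], body so far='fyikn1br'
Chunk 3: stream[18..19]='1' size=0x1=1, data at stream[21..22]='l' -> body[8..9], body so far='fyikn1brl'
Chunk 4: stream[24..25]='4' size=0x4=4, data at stream[27..31]='2kfo' -> body[9..13], body so far='fyikn1brl2kfo'
Chunk 5: stream[33..34]='0' size=0 (terminator). Final body='fyikn1brl2kfo' (13 bytes)

Answer: 2 6 1 4 0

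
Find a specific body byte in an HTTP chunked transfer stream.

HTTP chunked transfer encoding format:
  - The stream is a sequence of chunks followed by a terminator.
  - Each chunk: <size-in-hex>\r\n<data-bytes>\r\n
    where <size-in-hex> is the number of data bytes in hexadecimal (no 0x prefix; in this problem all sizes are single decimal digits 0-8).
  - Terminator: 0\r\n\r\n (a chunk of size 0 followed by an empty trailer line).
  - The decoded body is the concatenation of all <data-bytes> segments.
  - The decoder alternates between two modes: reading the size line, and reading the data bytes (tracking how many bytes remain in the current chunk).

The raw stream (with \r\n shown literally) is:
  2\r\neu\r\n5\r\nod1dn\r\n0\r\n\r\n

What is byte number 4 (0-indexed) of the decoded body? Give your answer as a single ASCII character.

Answer: 1

Derivation:
Chunk 1: stream[0..1]='2' size=0x2=2, data at stream[3..5]='eu' -> body[0..2], body so far='eu'
Chunk 2: stream[7..8]='5' size=0x5=5, data at stream[10..15]='od1dn' -> body[2..7], body so far='euod1dn'
Chunk 3: stream[17..18]='0' size=0 (terminator). Final body='euod1dn' (7 bytes)
Body byte 4 = '1'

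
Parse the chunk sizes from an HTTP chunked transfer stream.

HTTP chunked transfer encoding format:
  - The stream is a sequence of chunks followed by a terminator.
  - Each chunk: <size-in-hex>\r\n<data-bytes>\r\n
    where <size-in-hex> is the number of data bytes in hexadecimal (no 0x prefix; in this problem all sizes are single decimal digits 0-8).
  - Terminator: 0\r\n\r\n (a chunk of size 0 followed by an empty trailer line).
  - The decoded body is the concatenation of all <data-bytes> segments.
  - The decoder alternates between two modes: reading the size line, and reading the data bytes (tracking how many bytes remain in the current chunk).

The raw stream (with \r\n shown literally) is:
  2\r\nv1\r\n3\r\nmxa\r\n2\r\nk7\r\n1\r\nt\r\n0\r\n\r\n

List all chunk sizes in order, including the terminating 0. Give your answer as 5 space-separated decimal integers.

Chunk 1: stream[0..1]='2' size=0x2=2, data at stream[3..5]='v1' -> body[0..2], body so far='v1'
Chunk 2: stream[7..8]='3' size=0x3=3, data at stream[10..13]='mxa' -> body[2..5], body so far='v1mxa'
Chunk 3: stream[15..16]='2' size=0x2=2, data at stream[18..20]='k7' -> body[5..7], body so far='v1mxak7'
Chunk 4: stream[22..23]='1' size=0x1=1, data at stream[25..26]='t' -> body[7..8], body so far='v1mxak7t'
Chunk 5: stream[28..29]='0' size=0 (terminator). Final body='v1mxak7t' (8 bytes)

Answer: 2 3 2 1 0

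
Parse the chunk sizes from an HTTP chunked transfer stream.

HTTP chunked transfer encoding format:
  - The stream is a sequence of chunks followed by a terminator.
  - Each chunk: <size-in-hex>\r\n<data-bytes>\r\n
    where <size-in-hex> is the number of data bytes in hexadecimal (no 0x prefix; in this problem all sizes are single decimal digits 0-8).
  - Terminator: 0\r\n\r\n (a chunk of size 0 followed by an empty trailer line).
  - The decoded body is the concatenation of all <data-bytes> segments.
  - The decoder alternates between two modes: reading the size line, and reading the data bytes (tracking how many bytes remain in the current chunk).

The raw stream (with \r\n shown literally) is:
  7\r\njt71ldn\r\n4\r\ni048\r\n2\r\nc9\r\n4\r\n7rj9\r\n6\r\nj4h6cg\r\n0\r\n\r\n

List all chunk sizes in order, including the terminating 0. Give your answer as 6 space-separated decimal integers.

Answer: 7 4 2 4 6 0

Derivation:
Chunk 1: stream[0..1]='7' size=0x7=7, data at stream[3..10]='jt71ldn' -> body[0..7], body so far='jt71ldn'
Chunk 2: stream[12..13]='4' size=0x4=4, data at stream[15..19]='i048' -> body[7..11], body so far='jt71ldni048'
Chunk 3: stream[21..22]='2' size=0x2=2, data at stream[24..26]='c9' -> body[11..13], body so far='jt71ldni048c9'
Chunk 4: stream[28..29]='4' size=0x4=4, data at stream[31..35]='7rj9' -> body[13..17], body so far='jt71ldni048c97rj9'
Chunk 5: stream[37..38]='6' size=0x6=6, data at stream[40..46]='j4h6cg' -> body[17..23], body so far='jt71ldni048c97rj9j4h6cg'
Chunk 6: stream[48..49]='0' size=0 (terminator). Final body='jt71ldni048c97rj9j4h6cg' (23 bytes)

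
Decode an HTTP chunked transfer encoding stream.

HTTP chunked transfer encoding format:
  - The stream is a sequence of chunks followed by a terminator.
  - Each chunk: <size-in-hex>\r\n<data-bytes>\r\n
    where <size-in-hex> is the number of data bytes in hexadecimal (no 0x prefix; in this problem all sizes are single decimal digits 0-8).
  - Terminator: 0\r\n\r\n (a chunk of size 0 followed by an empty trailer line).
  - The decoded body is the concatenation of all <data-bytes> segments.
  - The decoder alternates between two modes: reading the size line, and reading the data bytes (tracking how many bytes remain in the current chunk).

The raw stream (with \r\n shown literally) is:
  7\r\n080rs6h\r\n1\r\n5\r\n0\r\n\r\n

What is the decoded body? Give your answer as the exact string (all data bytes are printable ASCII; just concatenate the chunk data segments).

Chunk 1: stream[0..1]='7' size=0x7=7, data at stream[3..10]='080rs6h' -> body[0..7], body so far='080rs6h'
Chunk 2: stream[12..13]='1' size=0x1=1, data at stream[15..16]='5' -> body[7..8], body so far='080rs6h5'
Chunk 3: stream[18..19]='0' size=0 (terminator). Final body='080rs6h5' (8 bytes)

Answer: 080rs6h5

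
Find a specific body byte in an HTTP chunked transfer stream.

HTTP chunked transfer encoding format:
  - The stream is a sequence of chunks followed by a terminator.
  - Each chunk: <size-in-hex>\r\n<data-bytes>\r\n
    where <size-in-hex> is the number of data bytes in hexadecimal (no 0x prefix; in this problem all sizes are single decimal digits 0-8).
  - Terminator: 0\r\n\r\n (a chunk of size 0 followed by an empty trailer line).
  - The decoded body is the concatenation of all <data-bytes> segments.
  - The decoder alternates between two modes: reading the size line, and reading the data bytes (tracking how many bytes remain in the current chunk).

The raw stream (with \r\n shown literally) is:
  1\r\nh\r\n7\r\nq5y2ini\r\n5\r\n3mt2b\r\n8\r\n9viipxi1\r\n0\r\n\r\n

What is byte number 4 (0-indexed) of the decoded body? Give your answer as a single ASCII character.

Chunk 1: stream[0..1]='1' size=0x1=1, data at stream[3..4]='h' -> body[0..1], body so far='h'
Chunk 2: stream[6..7]='7' size=0x7=7, data at stream[9..16]='q5y2ini' -> body[1..8], body so far='hq5y2ini'
Chunk 3: stream[18..19]='5' size=0x5=5, data at stream[21..26]='3mt2b' -> body[8..13], body so far='hq5y2ini3mt2b'
Chunk 4: stream[28..29]='8' size=0x8=8, data at stream[31..39]='9viipxi1' -> body[13..21], body so far='hq5y2ini3mt2b9viipxi1'
Chunk 5: stream[41..42]='0' size=0 (terminator). Final body='hq5y2ini3mt2b9viipxi1' (21 bytes)
Body byte 4 = '2'

Answer: 2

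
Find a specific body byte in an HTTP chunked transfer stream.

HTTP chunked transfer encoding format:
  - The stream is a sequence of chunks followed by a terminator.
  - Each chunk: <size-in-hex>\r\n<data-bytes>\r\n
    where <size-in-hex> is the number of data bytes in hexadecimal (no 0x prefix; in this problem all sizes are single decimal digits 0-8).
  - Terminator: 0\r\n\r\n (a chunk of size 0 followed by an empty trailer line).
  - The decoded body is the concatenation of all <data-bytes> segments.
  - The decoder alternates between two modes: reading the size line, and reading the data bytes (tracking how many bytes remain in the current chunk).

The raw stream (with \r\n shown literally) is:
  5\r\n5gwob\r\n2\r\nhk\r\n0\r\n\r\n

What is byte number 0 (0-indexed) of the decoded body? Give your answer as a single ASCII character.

Chunk 1: stream[0..1]='5' size=0x5=5, data at stream[3..8]='5gwob' -> body[0..5], body so far='5gwob'
Chunk 2: stream[10..11]='2' size=0x2=2, data at stream[13..15]='hk' -> body[5..7], body so far='5gwobhk'
Chunk 3: stream[17..18]='0' size=0 (terminator). Final body='5gwobhk' (7 bytes)
Body byte 0 = '5'

Answer: 5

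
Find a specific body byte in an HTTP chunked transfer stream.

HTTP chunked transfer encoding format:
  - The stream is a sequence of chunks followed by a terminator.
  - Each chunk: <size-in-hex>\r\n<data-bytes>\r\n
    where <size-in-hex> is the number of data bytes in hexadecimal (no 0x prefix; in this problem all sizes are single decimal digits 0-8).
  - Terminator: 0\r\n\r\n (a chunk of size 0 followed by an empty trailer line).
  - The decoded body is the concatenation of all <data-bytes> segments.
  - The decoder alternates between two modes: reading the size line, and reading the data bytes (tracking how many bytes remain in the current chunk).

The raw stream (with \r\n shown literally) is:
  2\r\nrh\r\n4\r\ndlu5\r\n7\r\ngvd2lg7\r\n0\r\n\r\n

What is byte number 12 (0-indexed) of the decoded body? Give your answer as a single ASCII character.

Answer: 7

Derivation:
Chunk 1: stream[0..1]='2' size=0x2=2, data at stream[3..5]='rh' -> body[0..2], body so far='rh'
Chunk 2: stream[7..8]='4' size=0x4=4, data at stream[10..14]='dlu5' -> body[2..6], body so far='rhdlu5'
Chunk 3: stream[16..17]='7' size=0x7=7, data at stream[19..26]='gvd2lg7' -> body[6..13], body so far='rhdlu5gvd2lg7'
Chunk 4: stream[28..29]='0' size=0 (terminator). Final body='rhdlu5gvd2lg7' (13 bytes)
Body byte 12 = '7'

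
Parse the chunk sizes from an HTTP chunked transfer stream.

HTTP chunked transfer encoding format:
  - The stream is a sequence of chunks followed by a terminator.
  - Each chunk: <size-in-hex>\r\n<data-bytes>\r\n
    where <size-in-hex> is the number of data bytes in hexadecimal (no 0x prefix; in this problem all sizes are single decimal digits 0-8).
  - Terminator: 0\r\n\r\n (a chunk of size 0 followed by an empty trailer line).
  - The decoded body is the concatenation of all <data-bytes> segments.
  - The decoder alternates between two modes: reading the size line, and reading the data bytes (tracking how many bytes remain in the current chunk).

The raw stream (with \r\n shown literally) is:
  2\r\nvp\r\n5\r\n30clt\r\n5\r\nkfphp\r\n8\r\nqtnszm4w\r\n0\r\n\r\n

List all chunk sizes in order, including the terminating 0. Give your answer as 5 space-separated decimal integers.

Answer: 2 5 5 8 0

Derivation:
Chunk 1: stream[0..1]='2' size=0x2=2, data at stream[3..5]='vp' -> body[0..2], body so far='vp'
Chunk 2: stream[7..8]='5' size=0x5=5, data at stream[10..15]='30clt' -> body[2..7], body so far='vp30clt'
Chunk 3: stream[17..18]='5' size=0x5=5, data at stream[20..25]='kfphp' -> body[7..12], body so far='vp30cltkfphp'
Chunk 4: stream[27..28]='8' size=0x8=8, data at stream[30..38]='qtnszm4w' -> body[12..20], body so far='vp30cltkfphpqtnszm4w'
Chunk 5: stream[40..41]='0' size=0 (terminator). Final body='vp30cltkfphpqtnszm4w' (20 bytes)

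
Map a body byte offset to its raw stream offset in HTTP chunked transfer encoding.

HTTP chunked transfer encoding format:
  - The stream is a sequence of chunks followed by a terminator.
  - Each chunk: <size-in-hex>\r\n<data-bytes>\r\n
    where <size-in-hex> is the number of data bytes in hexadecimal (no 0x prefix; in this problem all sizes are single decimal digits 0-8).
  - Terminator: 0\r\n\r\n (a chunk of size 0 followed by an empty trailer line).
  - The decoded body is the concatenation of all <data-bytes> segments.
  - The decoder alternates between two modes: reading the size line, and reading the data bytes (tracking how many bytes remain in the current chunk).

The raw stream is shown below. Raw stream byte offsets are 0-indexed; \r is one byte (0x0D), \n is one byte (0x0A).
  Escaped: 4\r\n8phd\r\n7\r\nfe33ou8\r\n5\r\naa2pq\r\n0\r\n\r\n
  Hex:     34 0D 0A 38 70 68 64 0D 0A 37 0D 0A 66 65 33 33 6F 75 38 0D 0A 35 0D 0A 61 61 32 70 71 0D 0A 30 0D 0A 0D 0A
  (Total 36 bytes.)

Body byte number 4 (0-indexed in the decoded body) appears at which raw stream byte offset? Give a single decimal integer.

Chunk 1: stream[0..1]='4' size=0x4=4, data at stream[3..7]='8phd' -> body[0..4], body so far='8phd'
Chunk 2: stream[9..10]='7' size=0x7=7, data at stream[12..19]='fe33ou8' -> body[4..11], body so far='8phdfe33ou8'
Chunk 3: stream[21..22]='5' size=0x5=5, data at stream[24..29]='aa2pq' -> body[11..16], body so far='8phdfe33ou8aa2pq'
Chunk 4: stream[31..32]='0' size=0 (terminator). Final body='8phdfe33ou8aa2pq' (16 bytes)
Body byte 4 at stream offset 12

Answer: 12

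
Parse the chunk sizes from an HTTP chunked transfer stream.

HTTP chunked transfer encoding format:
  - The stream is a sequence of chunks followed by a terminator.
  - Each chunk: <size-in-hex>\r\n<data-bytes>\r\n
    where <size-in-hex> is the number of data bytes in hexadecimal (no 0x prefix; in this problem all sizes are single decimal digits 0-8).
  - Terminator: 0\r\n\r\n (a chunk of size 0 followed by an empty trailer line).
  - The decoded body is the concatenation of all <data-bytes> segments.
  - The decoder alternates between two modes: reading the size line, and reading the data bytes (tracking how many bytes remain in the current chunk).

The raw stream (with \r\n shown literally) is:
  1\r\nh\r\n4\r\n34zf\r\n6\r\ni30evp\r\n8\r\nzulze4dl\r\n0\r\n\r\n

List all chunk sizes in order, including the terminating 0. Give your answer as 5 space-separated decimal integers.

Chunk 1: stream[0..1]='1' size=0x1=1, data at stream[3..4]='h' -> body[0..1], body so far='h'
Chunk 2: stream[6..7]='4' size=0x4=4, data at stream[9..13]='34zf' -> body[1..5], body so far='h34zf'
Chunk 3: stream[15..16]='6' size=0x6=6, data at stream[18..24]='i30evp' -> body[5..11], body so far='h34zfi30evp'
Chunk 4: stream[26..27]='8' size=0x8=8, data at stream[29..37]='zulze4dl' -> body[11..19], body so far='h34zfi30evpzulze4dl'
Chunk 5: stream[39..40]='0' size=0 (terminator). Final body='h34zfi30evpzulze4dl' (19 bytes)

Answer: 1 4 6 8 0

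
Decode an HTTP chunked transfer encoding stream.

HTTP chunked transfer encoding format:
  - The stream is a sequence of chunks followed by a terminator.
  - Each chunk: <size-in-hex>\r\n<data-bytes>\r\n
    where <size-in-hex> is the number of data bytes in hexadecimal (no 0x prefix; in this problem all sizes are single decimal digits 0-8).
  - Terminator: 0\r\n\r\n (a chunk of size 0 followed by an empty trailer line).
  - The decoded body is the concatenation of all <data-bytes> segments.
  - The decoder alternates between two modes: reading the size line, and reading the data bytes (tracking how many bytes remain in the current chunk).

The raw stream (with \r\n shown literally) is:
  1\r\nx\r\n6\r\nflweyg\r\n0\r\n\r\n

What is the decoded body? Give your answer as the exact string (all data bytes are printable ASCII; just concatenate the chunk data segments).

Chunk 1: stream[0..1]='1' size=0x1=1, data at stream[3..4]='x' -> body[0..1], body so far='x'
Chunk 2: stream[6..7]='6' size=0x6=6, data at stream[9..15]='flweyg' -> body[1..7], body so far='xflweyg'
Chunk 3: stream[17..18]='0' size=0 (terminator). Final body='xflweyg' (7 bytes)

Answer: xflweyg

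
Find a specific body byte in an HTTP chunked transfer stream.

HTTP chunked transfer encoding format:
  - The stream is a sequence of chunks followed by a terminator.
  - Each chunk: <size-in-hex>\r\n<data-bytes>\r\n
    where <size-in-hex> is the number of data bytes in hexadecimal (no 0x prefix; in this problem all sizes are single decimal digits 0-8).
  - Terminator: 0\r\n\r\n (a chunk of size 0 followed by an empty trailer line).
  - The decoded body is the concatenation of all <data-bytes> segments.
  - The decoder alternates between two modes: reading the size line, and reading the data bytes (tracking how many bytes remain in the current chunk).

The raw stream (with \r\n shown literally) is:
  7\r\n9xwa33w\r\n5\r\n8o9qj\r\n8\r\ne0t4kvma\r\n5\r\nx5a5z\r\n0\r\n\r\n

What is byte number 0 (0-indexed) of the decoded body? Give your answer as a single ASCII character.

Chunk 1: stream[0..1]='7' size=0x7=7, data at stream[3..10]='9xwa33w' -> body[0..7], body so far='9xwa33w'
Chunk 2: stream[12..13]='5' size=0x5=5, data at stream[15..20]='8o9qj' -> body[7..12], body so far='9xwa33w8o9qj'
Chunk 3: stream[22..23]='8' size=0x8=8, data at stream[25..33]='e0t4kvma' -> body[12..20], body so far='9xwa33w8o9qje0t4kvma'
Chunk 4: stream[35..36]='5' size=0x5=5, data at stream[38..43]='x5a5z' -> body[20..25], body so far='9xwa33w8o9qje0t4kvmax5a5z'
Chunk 5: stream[45..46]='0' size=0 (terminator). Final body='9xwa33w8o9qje0t4kvmax5a5z' (25 bytes)
Body byte 0 = '9'

Answer: 9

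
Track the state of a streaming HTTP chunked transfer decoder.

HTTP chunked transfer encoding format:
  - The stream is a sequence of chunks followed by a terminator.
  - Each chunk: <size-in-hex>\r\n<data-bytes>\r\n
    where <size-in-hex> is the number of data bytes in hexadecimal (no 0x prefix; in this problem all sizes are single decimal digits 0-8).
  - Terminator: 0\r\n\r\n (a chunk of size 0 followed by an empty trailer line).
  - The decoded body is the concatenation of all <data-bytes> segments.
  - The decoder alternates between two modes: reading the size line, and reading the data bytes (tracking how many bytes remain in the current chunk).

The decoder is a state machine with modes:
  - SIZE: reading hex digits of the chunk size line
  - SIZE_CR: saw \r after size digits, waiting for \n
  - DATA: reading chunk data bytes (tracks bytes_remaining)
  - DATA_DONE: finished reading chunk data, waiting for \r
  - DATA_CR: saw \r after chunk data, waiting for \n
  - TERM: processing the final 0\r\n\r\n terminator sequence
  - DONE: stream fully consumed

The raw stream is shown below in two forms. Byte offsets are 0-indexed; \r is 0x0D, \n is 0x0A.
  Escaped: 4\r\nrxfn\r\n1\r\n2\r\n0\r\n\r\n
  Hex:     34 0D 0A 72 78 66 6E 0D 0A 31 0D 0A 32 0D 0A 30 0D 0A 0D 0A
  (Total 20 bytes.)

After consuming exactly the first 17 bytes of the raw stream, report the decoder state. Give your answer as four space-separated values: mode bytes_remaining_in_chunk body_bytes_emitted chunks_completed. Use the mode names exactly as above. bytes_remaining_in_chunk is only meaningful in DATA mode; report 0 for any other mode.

Byte 0 = '4': mode=SIZE remaining=0 emitted=0 chunks_done=0
Byte 1 = 0x0D: mode=SIZE_CR remaining=0 emitted=0 chunks_done=0
Byte 2 = 0x0A: mode=DATA remaining=4 emitted=0 chunks_done=0
Byte 3 = 'r': mode=DATA remaining=3 emitted=1 chunks_done=0
Byte 4 = 'x': mode=DATA remaining=2 emitted=2 chunks_done=0
Byte 5 = 'f': mode=DATA remaining=1 emitted=3 chunks_done=0
Byte 6 = 'n': mode=DATA_DONE remaining=0 emitted=4 chunks_done=0
Byte 7 = 0x0D: mode=DATA_CR remaining=0 emitted=4 chunks_done=0
Byte 8 = 0x0A: mode=SIZE remaining=0 emitted=4 chunks_done=1
Byte 9 = '1': mode=SIZE remaining=0 emitted=4 chunks_done=1
Byte 10 = 0x0D: mode=SIZE_CR remaining=0 emitted=4 chunks_done=1
Byte 11 = 0x0A: mode=DATA remaining=1 emitted=4 chunks_done=1
Byte 12 = '2': mode=DATA_DONE remaining=0 emitted=5 chunks_done=1
Byte 13 = 0x0D: mode=DATA_CR remaining=0 emitted=5 chunks_done=1
Byte 14 = 0x0A: mode=SIZE remaining=0 emitted=5 chunks_done=2
Byte 15 = '0': mode=SIZE remaining=0 emitted=5 chunks_done=2
Byte 16 = 0x0D: mode=SIZE_CR remaining=0 emitted=5 chunks_done=2

Answer: SIZE_CR 0 5 2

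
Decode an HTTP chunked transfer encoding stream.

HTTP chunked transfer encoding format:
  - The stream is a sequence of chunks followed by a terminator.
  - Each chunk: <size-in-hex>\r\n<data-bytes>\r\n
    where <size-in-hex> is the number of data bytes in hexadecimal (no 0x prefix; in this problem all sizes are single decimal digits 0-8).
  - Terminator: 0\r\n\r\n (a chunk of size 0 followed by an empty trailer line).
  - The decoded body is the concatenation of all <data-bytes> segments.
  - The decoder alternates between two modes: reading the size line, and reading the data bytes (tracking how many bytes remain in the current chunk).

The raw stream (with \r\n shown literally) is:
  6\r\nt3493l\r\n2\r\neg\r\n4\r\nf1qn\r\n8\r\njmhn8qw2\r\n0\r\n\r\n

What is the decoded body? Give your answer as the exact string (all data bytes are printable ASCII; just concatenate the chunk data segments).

Chunk 1: stream[0..1]='6' size=0x6=6, data at stream[3..9]='t3493l' -> body[0..6], body so far='t3493l'
Chunk 2: stream[11..12]='2' size=0x2=2, data at stream[14..16]='eg' -> body[6..8], body so far='t3493leg'
Chunk 3: stream[18..19]='4' size=0x4=4, data at stream[21..25]='f1qn' -> body[8..12], body so far='t3493legf1qn'
Chunk 4: stream[27..28]='8' size=0x8=8, data at stream[30..38]='jmhn8qw2' -> body[12..20], body so far='t3493legf1qnjmhn8qw2'
Chunk 5: stream[40..41]='0' size=0 (terminator). Final body='t3493legf1qnjmhn8qw2' (20 bytes)

Answer: t3493legf1qnjmhn8qw2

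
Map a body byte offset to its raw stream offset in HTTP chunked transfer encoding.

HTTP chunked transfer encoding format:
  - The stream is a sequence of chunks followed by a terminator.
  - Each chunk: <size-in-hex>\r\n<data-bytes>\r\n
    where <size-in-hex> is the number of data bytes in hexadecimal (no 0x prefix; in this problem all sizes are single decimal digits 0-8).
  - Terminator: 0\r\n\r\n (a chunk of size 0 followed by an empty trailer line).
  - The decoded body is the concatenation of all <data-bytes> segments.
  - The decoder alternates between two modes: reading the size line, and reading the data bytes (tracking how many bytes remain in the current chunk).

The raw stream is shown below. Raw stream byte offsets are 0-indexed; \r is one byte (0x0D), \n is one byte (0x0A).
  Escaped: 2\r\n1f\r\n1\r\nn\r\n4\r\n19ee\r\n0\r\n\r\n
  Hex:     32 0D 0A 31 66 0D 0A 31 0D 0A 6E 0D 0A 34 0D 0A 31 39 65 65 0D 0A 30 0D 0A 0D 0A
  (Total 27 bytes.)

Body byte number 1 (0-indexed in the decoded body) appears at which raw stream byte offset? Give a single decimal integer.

Chunk 1: stream[0..1]='2' size=0x2=2, data at stream[3..5]='1f' -> body[0..2], body so far='1f'
Chunk 2: stream[7..8]='1' size=0x1=1, data at stream[10..11]='n' -> body[2..3], body so far='1fn'
Chunk 3: stream[13..14]='4' size=0x4=4, data at stream[16..20]='19ee' -> body[3..7], body so far='1fn19ee'
Chunk 4: stream[22..23]='0' size=0 (terminator). Final body='1fn19ee' (7 bytes)
Body byte 1 at stream offset 4

Answer: 4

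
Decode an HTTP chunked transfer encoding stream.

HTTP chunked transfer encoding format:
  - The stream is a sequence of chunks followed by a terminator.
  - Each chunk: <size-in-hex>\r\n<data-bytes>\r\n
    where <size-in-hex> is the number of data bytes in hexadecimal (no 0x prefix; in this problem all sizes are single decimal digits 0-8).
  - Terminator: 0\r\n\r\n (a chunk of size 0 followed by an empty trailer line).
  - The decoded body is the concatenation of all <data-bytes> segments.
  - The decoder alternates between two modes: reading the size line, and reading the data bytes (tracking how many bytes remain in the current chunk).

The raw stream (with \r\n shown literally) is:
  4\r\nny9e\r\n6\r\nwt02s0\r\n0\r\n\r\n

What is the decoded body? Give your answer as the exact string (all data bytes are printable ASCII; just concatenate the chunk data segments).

Chunk 1: stream[0..1]='4' size=0x4=4, data at stream[3..7]='ny9e' -> body[0..4], body so far='ny9e'
Chunk 2: stream[9..10]='6' size=0x6=6, data at stream[12..18]='wt02s0' -> body[4..10], body so far='ny9ewt02s0'
Chunk 3: stream[20..21]='0' size=0 (terminator). Final body='ny9ewt02s0' (10 bytes)

Answer: ny9ewt02s0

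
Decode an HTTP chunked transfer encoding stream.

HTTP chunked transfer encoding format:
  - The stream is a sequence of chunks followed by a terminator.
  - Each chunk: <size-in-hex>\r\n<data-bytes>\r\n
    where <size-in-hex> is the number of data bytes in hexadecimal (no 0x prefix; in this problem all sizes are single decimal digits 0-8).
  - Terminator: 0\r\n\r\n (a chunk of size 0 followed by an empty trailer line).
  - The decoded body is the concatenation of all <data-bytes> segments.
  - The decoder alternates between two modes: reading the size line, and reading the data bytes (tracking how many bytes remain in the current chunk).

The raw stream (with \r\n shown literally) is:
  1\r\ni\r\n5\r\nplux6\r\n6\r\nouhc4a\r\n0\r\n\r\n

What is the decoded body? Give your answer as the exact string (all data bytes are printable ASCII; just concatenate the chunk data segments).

Chunk 1: stream[0..1]='1' size=0x1=1, data at stream[3..4]='i' -> body[0..1], body so far='i'
Chunk 2: stream[6..7]='5' size=0x5=5, data at stream[9..14]='plux6' -> body[1..6], body so far='iplux6'
Chunk 3: stream[16..17]='6' size=0x6=6, data at stream[19..25]='ouhc4a' -> body[6..12], body so far='iplux6ouhc4a'
Chunk 4: stream[27..28]='0' size=0 (terminator). Final body='iplux6ouhc4a' (12 bytes)

Answer: iplux6ouhc4a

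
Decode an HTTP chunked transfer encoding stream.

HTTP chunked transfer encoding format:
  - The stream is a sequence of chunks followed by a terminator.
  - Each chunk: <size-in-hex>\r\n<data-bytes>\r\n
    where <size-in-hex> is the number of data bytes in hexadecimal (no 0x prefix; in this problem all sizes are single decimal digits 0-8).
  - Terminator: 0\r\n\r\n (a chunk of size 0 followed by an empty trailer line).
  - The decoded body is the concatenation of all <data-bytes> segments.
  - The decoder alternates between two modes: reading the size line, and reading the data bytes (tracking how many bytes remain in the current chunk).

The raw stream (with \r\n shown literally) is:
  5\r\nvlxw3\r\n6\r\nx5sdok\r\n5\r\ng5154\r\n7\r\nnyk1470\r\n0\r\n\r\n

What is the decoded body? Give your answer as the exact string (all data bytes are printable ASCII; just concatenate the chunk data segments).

Answer: vlxw3x5sdokg5154nyk1470

Derivation:
Chunk 1: stream[0..1]='5' size=0x5=5, data at stream[3..8]='vlxw3' -> body[0..5], body so far='vlxw3'
Chunk 2: stream[10..11]='6' size=0x6=6, data at stream[13..19]='x5sdok' -> body[5..11], body so far='vlxw3x5sdok'
Chunk 3: stream[21..22]='5' size=0x5=5, data at stream[24..29]='g5154' -> body[11..16], body so far='vlxw3x5sdokg5154'
Chunk 4: stream[31..32]='7' size=0x7=7, data at stream[34..41]='nyk1470' -> body[16..23], body so far='vlxw3x5sdokg5154nyk1470'
Chunk 5: stream[43..44]='0' size=0 (terminator). Final body='vlxw3x5sdokg5154nyk1470' (23 bytes)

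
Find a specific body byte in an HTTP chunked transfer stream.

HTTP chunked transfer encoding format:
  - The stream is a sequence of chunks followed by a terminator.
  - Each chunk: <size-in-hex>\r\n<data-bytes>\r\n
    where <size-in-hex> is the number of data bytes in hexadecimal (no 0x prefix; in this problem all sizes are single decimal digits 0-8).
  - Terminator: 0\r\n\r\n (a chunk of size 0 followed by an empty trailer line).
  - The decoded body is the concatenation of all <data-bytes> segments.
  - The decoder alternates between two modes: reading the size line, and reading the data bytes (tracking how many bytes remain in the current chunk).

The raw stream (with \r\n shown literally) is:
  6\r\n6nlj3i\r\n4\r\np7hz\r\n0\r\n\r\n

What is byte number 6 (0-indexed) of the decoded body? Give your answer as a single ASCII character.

Chunk 1: stream[0..1]='6' size=0x6=6, data at stream[3..9]='6nlj3i' -> body[0..6], body so far='6nlj3i'
Chunk 2: stream[11..12]='4' size=0x4=4, data at stream[14..18]='p7hz' -> body[6..10], body so far='6nlj3ip7hz'
Chunk 3: stream[20..21]='0' size=0 (terminator). Final body='6nlj3ip7hz' (10 bytes)
Body byte 6 = 'p'

Answer: p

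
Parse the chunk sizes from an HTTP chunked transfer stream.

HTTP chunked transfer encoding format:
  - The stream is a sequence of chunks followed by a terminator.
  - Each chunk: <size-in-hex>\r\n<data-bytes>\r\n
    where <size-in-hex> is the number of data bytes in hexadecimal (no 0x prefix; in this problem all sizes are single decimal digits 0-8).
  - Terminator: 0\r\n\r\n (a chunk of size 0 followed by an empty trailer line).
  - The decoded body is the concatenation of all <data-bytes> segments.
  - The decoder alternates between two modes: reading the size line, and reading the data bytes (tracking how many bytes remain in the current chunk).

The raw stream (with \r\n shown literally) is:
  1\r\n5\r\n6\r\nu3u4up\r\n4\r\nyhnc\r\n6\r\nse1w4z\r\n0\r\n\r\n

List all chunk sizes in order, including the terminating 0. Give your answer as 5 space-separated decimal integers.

Answer: 1 6 4 6 0

Derivation:
Chunk 1: stream[0..1]='1' size=0x1=1, data at stream[3..4]='5' -> body[0..1], body so far='5'
Chunk 2: stream[6..7]='6' size=0x6=6, data at stream[9..15]='u3u4up' -> body[1..7], body so far='5u3u4up'
Chunk 3: stream[17..18]='4' size=0x4=4, data at stream[20..24]='yhnc' -> body[7..11], body so far='5u3u4upyhnc'
Chunk 4: stream[26..27]='6' size=0x6=6, data at stream[29..35]='se1w4z' -> body[11..17], body so far='5u3u4upyhncse1w4z'
Chunk 5: stream[37..38]='0' size=0 (terminator). Final body='5u3u4upyhncse1w4z' (17 bytes)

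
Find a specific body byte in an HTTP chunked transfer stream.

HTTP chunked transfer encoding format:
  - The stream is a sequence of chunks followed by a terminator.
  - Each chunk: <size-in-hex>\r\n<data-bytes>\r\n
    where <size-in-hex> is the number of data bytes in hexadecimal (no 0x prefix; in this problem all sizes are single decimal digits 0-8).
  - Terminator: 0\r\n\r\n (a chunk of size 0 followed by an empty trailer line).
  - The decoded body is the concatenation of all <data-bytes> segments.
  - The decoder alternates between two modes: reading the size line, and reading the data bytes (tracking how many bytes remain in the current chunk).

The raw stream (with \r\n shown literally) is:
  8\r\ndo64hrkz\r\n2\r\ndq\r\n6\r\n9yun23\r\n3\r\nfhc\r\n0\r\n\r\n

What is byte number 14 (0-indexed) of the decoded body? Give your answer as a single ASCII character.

Chunk 1: stream[0..1]='8' size=0x8=8, data at stream[3..11]='do64hrkz' -> body[0..8], body so far='do64hrkz'
Chunk 2: stream[13..14]='2' size=0x2=2, data at stream[16..18]='dq' -> body[8..10], body so far='do64hrkzdq'
Chunk 3: stream[20..21]='6' size=0x6=6, data at stream[23..29]='9yun23' -> body[10..16], body so far='do64hrkzdq9yun23'
Chunk 4: stream[31..32]='3' size=0x3=3, data at stream[34..37]='fhc' -> body[16..19], body so far='do64hrkzdq9yun23fhc'
Chunk 5: stream[39..40]='0' size=0 (terminator). Final body='do64hrkzdq9yun23fhc' (19 bytes)
Body byte 14 = '2'

Answer: 2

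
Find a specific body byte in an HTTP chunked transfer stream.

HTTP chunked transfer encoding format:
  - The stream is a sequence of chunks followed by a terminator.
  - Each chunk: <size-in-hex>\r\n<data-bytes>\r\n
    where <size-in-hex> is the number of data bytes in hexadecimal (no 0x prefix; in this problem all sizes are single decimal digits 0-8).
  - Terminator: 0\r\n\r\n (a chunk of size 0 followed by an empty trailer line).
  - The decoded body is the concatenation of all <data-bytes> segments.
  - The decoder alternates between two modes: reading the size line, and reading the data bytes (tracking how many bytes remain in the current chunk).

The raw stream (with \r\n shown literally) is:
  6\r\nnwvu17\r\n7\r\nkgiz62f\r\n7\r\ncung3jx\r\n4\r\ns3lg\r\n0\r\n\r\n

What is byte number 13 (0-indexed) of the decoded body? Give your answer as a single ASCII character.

Chunk 1: stream[0..1]='6' size=0x6=6, data at stream[3..9]='nwvu17' -> body[0..6], body so far='nwvu17'
Chunk 2: stream[11..12]='7' size=0x7=7, data at stream[14..21]='kgiz62f' -> body[6..13], body so far='nwvu17kgiz62f'
Chunk 3: stream[23..24]='7' size=0x7=7, data at stream[26..33]='cung3jx' -> body[13..20], body so far='nwvu17kgiz62fcung3jx'
Chunk 4: stream[35..36]='4' size=0x4=4, data at stream[38..42]='s3lg' -> body[20..24], body so far='nwvu17kgiz62fcung3jxs3lg'
Chunk 5: stream[44..45]='0' size=0 (terminator). Final body='nwvu17kgiz62fcung3jxs3lg' (24 bytes)
Body byte 13 = 'c'

Answer: c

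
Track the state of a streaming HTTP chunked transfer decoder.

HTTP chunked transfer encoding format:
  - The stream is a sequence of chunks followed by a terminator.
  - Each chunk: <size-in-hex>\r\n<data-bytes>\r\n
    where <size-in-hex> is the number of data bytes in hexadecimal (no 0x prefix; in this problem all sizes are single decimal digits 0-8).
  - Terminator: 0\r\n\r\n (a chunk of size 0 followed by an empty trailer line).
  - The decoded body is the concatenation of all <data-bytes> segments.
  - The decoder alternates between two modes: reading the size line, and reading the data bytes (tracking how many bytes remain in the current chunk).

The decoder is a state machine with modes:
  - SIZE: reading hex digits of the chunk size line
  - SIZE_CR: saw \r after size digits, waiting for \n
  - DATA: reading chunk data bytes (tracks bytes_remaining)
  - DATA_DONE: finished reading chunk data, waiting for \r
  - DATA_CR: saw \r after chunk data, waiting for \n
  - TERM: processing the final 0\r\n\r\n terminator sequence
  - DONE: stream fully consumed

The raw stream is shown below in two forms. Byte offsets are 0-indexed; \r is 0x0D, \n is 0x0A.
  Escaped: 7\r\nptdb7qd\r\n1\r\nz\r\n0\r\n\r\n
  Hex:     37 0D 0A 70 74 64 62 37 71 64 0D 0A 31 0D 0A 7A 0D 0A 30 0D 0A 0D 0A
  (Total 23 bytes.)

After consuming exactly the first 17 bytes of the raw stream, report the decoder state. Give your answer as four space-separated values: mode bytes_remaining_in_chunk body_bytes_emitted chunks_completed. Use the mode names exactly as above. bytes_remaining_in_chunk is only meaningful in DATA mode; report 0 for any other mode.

Answer: DATA_CR 0 8 1

Derivation:
Byte 0 = '7': mode=SIZE remaining=0 emitted=0 chunks_done=0
Byte 1 = 0x0D: mode=SIZE_CR remaining=0 emitted=0 chunks_done=0
Byte 2 = 0x0A: mode=DATA remaining=7 emitted=0 chunks_done=0
Byte 3 = 'p': mode=DATA remaining=6 emitted=1 chunks_done=0
Byte 4 = 't': mode=DATA remaining=5 emitted=2 chunks_done=0
Byte 5 = 'd': mode=DATA remaining=4 emitted=3 chunks_done=0
Byte 6 = 'b': mode=DATA remaining=3 emitted=4 chunks_done=0
Byte 7 = '7': mode=DATA remaining=2 emitted=5 chunks_done=0
Byte 8 = 'q': mode=DATA remaining=1 emitted=6 chunks_done=0
Byte 9 = 'd': mode=DATA_DONE remaining=0 emitted=7 chunks_done=0
Byte 10 = 0x0D: mode=DATA_CR remaining=0 emitted=7 chunks_done=0
Byte 11 = 0x0A: mode=SIZE remaining=0 emitted=7 chunks_done=1
Byte 12 = '1': mode=SIZE remaining=0 emitted=7 chunks_done=1
Byte 13 = 0x0D: mode=SIZE_CR remaining=0 emitted=7 chunks_done=1
Byte 14 = 0x0A: mode=DATA remaining=1 emitted=7 chunks_done=1
Byte 15 = 'z': mode=DATA_DONE remaining=0 emitted=8 chunks_done=1
Byte 16 = 0x0D: mode=DATA_CR remaining=0 emitted=8 chunks_done=1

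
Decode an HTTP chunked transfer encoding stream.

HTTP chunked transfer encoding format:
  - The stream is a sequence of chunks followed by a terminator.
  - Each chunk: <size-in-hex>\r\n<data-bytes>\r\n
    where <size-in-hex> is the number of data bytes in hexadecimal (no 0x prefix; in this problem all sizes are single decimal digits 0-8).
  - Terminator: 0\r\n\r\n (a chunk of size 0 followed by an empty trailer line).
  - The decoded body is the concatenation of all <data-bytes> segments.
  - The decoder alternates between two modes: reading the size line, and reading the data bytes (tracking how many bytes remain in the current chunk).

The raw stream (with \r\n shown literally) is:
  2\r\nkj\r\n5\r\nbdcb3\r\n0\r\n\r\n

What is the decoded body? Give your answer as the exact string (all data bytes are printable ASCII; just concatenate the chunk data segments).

Chunk 1: stream[0..1]='2' size=0x2=2, data at stream[3..5]='kj' -> body[0..2], body so far='kj'
Chunk 2: stream[7..8]='5' size=0x5=5, data at stream[10..15]='bdcb3' -> body[2..7], body so far='kjbdcb3'
Chunk 3: stream[17..18]='0' size=0 (terminator). Final body='kjbdcb3' (7 bytes)

Answer: kjbdcb3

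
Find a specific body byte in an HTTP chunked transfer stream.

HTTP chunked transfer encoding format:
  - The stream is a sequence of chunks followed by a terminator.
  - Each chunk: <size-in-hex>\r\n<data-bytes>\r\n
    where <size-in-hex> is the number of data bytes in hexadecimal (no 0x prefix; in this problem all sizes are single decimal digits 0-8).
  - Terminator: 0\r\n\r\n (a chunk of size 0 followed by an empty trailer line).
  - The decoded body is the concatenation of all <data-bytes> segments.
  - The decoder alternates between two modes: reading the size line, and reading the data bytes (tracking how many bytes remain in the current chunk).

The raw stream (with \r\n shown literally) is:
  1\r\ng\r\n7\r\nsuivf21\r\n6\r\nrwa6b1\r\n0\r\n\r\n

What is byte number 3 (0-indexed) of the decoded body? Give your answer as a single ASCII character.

Answer: i

Derivation:
Chunk 1: stream[0..1]='1' size=0x1=1, data at stream[3..4]='g' -> body[0..1], body so far='g'
Chunk 2: stream[6..7]='7' size=0x7=7, data at stream[9..16]='suivf21' -> body[1..8], body so far='gsuivf21'
Chunk 3: stream[18..19]='6' size=0x6=6, data at stream[21..27]='rwa6b1' -> body[8..14], body so far='gsuivf21rwa6b1'
Chunk 4: stream[29..30]='0' size=0 (terminator). Final body='gsuivf21rwa6b1' (14 bytes)
Body byte 3 = 'i'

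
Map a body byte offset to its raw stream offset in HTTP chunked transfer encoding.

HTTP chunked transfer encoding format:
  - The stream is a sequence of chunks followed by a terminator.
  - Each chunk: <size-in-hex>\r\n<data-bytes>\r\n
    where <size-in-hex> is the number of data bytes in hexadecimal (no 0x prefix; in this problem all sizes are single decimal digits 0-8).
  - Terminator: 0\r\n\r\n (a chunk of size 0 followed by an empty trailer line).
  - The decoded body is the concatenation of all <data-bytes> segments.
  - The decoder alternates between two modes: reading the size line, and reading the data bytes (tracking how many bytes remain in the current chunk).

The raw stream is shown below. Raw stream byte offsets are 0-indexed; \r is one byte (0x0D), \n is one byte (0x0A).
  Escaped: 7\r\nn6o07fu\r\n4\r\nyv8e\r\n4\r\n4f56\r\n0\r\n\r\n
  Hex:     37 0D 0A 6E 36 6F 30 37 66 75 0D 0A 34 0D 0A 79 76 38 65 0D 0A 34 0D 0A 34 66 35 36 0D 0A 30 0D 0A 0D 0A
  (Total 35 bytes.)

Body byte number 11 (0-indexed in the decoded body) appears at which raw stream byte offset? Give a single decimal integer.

Chunk 1: stream[0..1]='7' size=0x7=7, data at stream[3..10]='n6o07fu' -> body[0..7], body so far='n6o07fu'
Chunk 2: stream[12..13]='4' size=0x4=4, data at stream[15..19]='yv8e' -> body[7..11], body so far='n6o07fuyv8e'
Chunk 3: stream[21..22]='4' size=0x4=4, data at stream[24..28]='4f56' -> body[11..15], body so far='n6o07fuyv8e4f56'
Chunk 4: stream[30..31]='0' size=0 (terminator). Final body='n6o07fuyv8e4f56' (15 bytes)
Body byte 11 at stream offset 24

Answer: 24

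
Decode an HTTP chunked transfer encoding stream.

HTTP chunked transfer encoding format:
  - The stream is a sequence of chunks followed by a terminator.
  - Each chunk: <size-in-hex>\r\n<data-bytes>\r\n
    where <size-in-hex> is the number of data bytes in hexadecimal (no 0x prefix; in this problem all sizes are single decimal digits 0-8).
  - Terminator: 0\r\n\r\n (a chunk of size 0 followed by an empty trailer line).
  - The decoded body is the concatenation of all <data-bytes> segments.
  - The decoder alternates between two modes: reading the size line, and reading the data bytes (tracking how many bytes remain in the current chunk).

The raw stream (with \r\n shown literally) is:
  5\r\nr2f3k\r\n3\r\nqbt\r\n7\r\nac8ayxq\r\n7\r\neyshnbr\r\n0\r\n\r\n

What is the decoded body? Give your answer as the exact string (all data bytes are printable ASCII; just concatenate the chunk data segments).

Answer: r2f3kqbtac8ayxqeyshnbr

Derivation:
Chunk 1: stream[0..1]='5' size=0x5=5, data at stream[3..8]='r2f3k' -> body[0..5], body so far='r2f3k'
Chunk 2: stream[10..11]='3' size=0x3=3, data at stream[13..16]='qbt' -> body[5..8], body so far='r2f3kqbt'
Chunk 3: stream[18..19]='7' size=0x7=7, data at stream[21..28]='ac8ayxq' -> body[8..15], body so far='r2f3kqbtac8ayxq'
Chunk 4: stream[30..31]='7' size=0x7=7, data at stream[33..40]='eyshnbr' -> body[15..22], body so far='r2f3kqbtac8ayxqeyshnbr'
Chunk 5: stream[42..43]='0' size=0 (terminator). Final body='r2f3kqbtac8ayxqeyshnbr' (22 bytes)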